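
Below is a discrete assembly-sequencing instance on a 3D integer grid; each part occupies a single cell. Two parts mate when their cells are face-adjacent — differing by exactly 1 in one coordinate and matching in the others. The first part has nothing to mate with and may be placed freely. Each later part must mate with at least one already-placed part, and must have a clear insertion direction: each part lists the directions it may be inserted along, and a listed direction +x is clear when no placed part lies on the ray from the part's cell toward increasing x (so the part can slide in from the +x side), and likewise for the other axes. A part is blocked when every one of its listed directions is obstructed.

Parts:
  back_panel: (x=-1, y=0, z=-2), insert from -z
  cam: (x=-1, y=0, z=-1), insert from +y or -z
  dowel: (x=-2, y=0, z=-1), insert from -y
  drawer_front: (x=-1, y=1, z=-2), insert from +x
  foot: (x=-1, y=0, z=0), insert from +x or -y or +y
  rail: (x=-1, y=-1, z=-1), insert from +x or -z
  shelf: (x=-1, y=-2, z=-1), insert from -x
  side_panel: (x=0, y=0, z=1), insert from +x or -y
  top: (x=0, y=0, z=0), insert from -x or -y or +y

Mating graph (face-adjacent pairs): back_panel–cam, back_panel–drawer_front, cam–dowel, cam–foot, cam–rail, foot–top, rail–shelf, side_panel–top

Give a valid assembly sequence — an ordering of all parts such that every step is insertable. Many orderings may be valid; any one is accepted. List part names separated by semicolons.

1. back_panel@(-1, 0, -2) [-z clear] — {back_panel}
2. cam@(-1, 0, -1) [+y clear] — {back_panel, cam}
3. foot@(-1, 0, 0) [+x clear] — {back_panel, cam, foot}
4. rail@(-1, -1, -1) [+x clear] — {back_panel, cam, foot, rail}
5. dowel@(-2, 0, -1) [-y clear] — {back_panel, cam, dowel, foot, rail}
6. shelf@(-1, -2, -1) [-x clear] — {back_panel, cam, dowel, foot, rail, shelf}
7. drawer_front@(-1, 1, -2) [+x clear] — {back_panel, cam, dowel, drawer_front, foot, rail, shelf}
8. top@(0, 0, 0) [-y clear] — {back_panel, cam, dowel, drawer_front, foot, rail, shelf, top}
9. side_panel@(0, 0, 1) [+x clear] — {back_panel, cam, dowel, drawer_front, foot, rail, shelf, side_panel, top}

back_panel; cam; foot; rail; dowel; shelf; drawer_front; top; side_panel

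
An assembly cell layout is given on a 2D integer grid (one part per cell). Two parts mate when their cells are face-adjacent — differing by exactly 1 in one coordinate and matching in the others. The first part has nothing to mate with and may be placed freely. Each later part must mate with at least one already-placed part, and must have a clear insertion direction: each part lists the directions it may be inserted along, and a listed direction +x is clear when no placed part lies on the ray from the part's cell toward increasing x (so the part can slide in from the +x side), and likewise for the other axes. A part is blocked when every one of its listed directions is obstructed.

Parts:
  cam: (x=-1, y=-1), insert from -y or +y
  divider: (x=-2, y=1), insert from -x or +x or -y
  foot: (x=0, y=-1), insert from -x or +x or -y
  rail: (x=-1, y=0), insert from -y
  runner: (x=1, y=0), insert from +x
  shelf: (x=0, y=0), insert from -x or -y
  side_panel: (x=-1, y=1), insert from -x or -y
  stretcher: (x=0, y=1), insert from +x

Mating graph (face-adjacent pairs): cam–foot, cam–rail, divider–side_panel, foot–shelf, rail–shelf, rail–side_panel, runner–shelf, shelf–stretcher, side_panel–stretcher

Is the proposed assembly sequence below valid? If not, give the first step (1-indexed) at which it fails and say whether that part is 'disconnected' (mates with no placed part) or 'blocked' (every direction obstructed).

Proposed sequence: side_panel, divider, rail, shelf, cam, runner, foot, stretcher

1. side_panel@(-1, 1) [-x clear] — {side_panel}
2. divider@(-2, 1) [-x clear] — {divider, side_panel}
3. rail@(-1, 0) [-y clear] — {divider, rail, side_panel}
4. shelf@(0, 0) [-y clear] — {divider, rail, shelf, side_panel}
5. cam@(-1, -1) [-y clear] — {cam, divider, rail, shelf, side_panel}
6. runner@(1, 0) [+x clear] — {cam, divider, rail, runner, shelf, side_panel}
7. foot@(0, -1) [+x clear] — {cam, divider, foot, rail, runner, shelf, side_panel}
8. stretcher@(0, 1) [+x clear] — {cam, divider, foot, rail, runner, shelf, side_panel, stretcher}

Valid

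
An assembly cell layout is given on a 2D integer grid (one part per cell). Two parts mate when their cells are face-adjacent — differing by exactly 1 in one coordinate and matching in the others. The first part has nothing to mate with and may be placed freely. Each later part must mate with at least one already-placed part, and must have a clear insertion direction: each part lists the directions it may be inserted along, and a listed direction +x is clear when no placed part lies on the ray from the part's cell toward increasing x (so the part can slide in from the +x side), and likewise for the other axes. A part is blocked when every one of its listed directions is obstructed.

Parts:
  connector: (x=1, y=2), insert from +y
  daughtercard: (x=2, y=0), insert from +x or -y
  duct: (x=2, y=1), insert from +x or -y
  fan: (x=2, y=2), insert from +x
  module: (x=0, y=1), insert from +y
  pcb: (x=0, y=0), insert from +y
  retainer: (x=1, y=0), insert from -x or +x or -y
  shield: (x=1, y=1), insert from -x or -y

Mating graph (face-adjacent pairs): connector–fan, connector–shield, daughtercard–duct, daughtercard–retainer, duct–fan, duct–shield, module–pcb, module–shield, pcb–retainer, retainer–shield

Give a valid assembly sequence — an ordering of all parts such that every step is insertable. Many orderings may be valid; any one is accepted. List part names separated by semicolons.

1. daughtercard@(2, 0) [+x clear] — {daughtercard}
2. retainer@(1, 0) [-x clear] — {daughtercard, retainer}
3. shield@(1, 1) [-x clear] — {daughtercard, retainer, shield}
4. connector@(1, 2) [+y clear] — {connector, daughtercard, retainer, shield}
5. pcb@(0, 0) [+y clear] — {connector, daughtercard, pcb, retainer, shield}
6. module@(0, 1) [+y clear] — {connector, daughtercard, module, pcb, retainer, shield}
7. fan@(2, 2) [+x clear] — {connector, daughtercard, fan, module, pcb, retainer, shield}
8. duct@(2, 1) [+x clear] — {connector, daughtercard, duct, fan, module, pcb, retainer, shield}

daughtercard; retainer; shield; connector; pcb; module; fan; duct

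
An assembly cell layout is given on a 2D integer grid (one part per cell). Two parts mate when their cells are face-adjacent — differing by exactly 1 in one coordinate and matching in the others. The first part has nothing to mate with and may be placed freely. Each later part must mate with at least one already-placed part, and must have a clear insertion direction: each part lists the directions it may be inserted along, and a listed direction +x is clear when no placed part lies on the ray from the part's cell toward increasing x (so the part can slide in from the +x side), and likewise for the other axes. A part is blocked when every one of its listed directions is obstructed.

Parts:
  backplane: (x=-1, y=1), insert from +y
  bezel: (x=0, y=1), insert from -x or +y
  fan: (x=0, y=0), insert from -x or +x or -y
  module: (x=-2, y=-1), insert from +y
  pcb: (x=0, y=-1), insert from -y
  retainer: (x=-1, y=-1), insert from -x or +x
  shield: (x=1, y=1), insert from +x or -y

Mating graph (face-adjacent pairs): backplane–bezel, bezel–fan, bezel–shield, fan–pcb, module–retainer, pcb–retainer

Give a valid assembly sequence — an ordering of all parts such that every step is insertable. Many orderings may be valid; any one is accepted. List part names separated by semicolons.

shield; bezel; backplane; fan; pcb; retainer; module

1. shield@(1, 1) [+x clear] — {shield}
2. bezel@(0, 1) [-x clear] — {bezel, shield}
3. backplane@(-1, 1) [+y clear] — {backplane, bezel, shield}
4. fan@(0, 0) [-x clear] — {backplane, bezel, fan, shield}
5. pcb@(0, -1) [-y clear] — {backplane, bezel, fan, pcb, shield}
6. retainer@(-1, -1) [-x clear] — {backplane, bezel, fan, pcb, retainer, shield}
7. module@(-2, -1) [+y clear] — {backplane, bezel, fan, module, pcb, retainer, shield}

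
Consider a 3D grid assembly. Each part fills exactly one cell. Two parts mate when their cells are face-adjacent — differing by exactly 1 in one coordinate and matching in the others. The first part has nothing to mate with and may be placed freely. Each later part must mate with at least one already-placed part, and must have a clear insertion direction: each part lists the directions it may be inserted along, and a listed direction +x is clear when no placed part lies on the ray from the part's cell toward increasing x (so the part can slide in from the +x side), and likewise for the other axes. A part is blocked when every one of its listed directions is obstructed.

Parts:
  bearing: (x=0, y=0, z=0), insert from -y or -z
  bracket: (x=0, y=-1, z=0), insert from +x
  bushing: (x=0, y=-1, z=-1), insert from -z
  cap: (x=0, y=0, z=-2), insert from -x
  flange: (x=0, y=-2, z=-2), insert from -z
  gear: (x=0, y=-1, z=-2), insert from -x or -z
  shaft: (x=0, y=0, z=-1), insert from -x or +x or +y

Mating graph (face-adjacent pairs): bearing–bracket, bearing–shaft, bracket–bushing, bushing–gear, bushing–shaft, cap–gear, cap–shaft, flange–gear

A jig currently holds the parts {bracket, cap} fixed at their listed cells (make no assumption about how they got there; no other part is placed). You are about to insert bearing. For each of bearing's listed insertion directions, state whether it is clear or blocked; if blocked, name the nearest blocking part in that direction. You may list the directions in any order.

-y: nearest on ray is bracket@(0, -1, 0) ⇒ blocked
-z: nearest on ray is cap@(0, 0, -2) ⇒ blocked

-y: blocked by bracket; -z: blocked by cap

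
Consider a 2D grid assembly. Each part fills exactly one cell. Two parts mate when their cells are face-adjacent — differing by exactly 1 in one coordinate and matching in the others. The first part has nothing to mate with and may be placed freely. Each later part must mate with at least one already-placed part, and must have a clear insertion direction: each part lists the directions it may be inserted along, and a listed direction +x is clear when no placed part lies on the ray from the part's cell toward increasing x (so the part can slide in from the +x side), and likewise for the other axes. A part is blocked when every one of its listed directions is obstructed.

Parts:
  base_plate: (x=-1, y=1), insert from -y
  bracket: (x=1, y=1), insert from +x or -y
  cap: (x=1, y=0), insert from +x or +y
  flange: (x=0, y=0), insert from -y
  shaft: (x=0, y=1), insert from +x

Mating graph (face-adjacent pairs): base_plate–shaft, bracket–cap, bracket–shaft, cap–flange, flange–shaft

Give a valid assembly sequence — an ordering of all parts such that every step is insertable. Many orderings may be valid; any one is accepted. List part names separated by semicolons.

1. cap@(1, 0) [+x clear] — {cap}
2. flange@(0, 0) [-y clear] — {cap, flange}
3. shaft@(0, 1) [+x clear] — {cap, flange, shaft}
4. base_plate@(-1, 1) [-y clear] — {base_plate, cap, flange, shaft}
5. bracket@(1, 1) [+x clear] — {base_plate, bracket, cap, flange, shaft}

cap; flange; shaft; base_plate; bracket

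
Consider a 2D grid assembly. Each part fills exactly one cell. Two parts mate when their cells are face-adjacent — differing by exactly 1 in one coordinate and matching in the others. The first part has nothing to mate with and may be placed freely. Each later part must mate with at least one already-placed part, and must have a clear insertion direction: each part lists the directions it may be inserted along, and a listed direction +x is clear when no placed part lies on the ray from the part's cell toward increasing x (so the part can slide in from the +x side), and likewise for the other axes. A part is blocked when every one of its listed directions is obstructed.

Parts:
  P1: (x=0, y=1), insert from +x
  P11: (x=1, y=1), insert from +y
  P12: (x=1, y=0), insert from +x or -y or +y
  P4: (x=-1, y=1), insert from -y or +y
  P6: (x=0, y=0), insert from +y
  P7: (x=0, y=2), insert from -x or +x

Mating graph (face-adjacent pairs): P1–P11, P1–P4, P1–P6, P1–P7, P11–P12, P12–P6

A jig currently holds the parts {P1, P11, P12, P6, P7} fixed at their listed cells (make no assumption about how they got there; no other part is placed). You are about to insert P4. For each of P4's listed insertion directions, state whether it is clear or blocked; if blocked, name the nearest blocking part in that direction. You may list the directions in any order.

-y: ray from P4(-1, 1) has no placed part ⇒ clear
+y: ray from P4(-1, 1) has no placed part ⇒ clear

+y: clear; -y: clear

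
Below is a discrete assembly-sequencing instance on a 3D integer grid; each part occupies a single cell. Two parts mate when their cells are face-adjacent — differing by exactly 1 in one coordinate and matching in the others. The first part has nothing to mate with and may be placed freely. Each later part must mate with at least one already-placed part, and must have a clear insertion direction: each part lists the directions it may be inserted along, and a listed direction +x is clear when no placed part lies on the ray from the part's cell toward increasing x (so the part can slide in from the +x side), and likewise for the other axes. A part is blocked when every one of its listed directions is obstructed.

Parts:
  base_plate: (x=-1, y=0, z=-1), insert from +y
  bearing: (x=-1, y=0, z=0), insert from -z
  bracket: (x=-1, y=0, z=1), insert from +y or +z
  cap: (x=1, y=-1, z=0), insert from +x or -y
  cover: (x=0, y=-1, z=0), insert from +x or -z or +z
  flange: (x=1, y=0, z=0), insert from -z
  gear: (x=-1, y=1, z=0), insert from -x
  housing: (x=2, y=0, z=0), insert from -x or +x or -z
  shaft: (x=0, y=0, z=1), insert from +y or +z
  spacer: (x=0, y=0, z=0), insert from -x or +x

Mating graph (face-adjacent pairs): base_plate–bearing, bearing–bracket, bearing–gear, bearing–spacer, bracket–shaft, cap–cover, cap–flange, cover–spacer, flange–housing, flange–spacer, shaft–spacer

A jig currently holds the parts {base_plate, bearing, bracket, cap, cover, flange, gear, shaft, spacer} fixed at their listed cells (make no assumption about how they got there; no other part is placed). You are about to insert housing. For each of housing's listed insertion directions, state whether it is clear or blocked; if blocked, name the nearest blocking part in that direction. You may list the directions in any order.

+x: clear; -x: blocked by flange; -z: clear

-x: nearest on ray is flange@(1, 0, 0) ⇒ blocked
+x: ray from housing(2, 0, 0) has no placed part ⇒ clear
-z: ray from housing(2, 0, 0) has no placed part ⇒ clear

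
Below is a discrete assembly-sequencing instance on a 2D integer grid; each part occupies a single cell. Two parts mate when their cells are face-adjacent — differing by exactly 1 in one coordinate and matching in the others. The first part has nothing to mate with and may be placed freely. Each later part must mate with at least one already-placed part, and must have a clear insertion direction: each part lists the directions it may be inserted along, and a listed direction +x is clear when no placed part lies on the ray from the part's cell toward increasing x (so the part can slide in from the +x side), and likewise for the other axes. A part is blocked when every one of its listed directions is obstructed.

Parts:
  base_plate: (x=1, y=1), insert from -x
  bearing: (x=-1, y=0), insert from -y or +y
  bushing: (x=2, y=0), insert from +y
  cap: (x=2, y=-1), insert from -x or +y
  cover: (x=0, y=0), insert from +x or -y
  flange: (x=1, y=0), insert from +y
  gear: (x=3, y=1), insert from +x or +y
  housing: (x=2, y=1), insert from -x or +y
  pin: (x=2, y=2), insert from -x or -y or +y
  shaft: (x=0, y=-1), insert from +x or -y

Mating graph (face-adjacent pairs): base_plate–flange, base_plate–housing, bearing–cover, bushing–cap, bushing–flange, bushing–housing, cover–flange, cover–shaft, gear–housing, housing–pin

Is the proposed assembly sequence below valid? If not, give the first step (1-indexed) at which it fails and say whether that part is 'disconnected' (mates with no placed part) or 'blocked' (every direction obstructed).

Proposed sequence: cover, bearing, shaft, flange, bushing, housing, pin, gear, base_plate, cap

Invalid at step 10 (blocked)

1. cover@(0, 0) [+x clear] — {cover}
2. bearing@(-1, 0) [-y clear] — {bearing, cover}
3. shaft@(0, -1) [+x clear] — {bearing, cover, shaft}
4. flange@(1, 0) [+y clear] — {bearing, cover, flange, shaft}
5. bushing@(2, 0) [+y clear] — {bearing, bushing, cover, flange, shaft}
6. housing@(2, 1) [-x clear] — {bearing, bushing, cover, flange, housing, shaft}
7. pin@(2, 2) [-x clear] — {bearing, bushing, cover, flange, housing, pin, shaft}
8. gear@(3, 1) [+x clear] — {bearing, bushing, cover, flange, gear, housing, pin, shaft}
9. base_plate@(1, 1) [-x clear] — {base_plate, bearing, bushing, cover, flange, gear, housing, pin, shaft}
10. cap@(2, -1) — -x/+y all obstructed ⇒ blocked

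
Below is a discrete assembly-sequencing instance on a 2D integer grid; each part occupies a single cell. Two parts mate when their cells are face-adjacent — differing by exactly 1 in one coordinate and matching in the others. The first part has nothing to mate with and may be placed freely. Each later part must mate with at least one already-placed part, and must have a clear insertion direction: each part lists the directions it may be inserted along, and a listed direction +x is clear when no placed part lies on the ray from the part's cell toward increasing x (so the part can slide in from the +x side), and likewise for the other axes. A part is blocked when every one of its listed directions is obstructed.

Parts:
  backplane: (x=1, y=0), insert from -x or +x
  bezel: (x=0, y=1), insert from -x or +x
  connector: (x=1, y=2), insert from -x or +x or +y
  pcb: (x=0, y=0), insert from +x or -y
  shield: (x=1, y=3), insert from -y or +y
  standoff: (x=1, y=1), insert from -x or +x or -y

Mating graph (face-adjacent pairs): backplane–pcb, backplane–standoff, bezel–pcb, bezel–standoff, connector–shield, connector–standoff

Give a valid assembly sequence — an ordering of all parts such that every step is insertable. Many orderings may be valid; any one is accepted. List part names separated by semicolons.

connector; shield; standoff; backplane; pcb; bezel

1. connector@(1, 2) [-x clear] — {connector}
2. shield@(1, 3) [+y clear] — {connector, shield}
3. standoff@(1, 1) [-x clear] — {connector, shield, standoff}
4. backplane@(1, 0) [-x clear] — {backplane, connector, shield, standoff}
5. pcb@(0, 0) [-y clear] — {backplane, connector, pcb, shield, standoff}
6. bezel@(0, 1) [-x clear] — {backplane, bezel, connector, pcb, shield, standoff}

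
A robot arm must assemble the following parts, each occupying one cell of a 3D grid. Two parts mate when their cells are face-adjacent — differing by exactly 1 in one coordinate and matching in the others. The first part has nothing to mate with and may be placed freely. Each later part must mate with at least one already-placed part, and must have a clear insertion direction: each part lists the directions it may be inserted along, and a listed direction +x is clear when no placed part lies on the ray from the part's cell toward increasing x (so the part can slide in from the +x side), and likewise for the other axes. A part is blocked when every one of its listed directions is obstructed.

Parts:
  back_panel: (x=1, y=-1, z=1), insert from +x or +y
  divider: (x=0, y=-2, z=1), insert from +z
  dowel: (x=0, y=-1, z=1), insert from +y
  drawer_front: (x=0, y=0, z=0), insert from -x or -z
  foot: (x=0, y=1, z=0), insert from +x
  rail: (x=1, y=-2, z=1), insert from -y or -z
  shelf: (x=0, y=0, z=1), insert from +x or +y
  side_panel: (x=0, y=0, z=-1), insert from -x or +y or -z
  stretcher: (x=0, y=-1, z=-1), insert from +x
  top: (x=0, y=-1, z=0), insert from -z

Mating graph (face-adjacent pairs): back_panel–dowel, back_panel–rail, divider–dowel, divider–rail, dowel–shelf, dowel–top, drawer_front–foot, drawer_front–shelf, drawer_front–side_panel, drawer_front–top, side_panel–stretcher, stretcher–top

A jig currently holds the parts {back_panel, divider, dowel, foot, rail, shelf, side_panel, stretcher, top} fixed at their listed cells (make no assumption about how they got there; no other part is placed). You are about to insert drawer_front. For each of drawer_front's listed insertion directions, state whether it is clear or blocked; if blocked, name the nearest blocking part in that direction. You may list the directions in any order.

-x: clear; -z: blocked by side_panel

-x: ray from drawer_front(0, 0, 0) has no placed part ⇒ clear
-z: nearest on ray is side_panel@(0, 0, -1) ⇒ blocked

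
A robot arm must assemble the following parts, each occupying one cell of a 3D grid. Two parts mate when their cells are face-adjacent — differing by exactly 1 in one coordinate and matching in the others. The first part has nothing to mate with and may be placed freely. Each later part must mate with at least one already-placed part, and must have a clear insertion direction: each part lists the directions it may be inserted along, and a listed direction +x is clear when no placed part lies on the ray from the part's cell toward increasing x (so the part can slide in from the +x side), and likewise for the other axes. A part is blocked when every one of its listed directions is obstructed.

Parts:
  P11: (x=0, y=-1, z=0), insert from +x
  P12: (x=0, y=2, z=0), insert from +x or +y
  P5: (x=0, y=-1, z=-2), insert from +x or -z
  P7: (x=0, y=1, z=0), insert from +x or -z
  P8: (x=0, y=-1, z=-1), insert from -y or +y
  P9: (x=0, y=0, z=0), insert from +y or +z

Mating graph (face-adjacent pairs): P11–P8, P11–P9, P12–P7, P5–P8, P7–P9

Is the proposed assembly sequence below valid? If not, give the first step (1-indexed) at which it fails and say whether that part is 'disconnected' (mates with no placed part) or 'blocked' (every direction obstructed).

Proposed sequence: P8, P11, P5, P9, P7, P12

1. P8@(0, -1, -1) [-y clear] — {P8}
2. P11@(0, -1, 0) [+x clear] — {P11, P8}
3. P5@(0, -1, -2) [+x clear] — {P11, P5, P8}
4. P9@(0, 0, 0) [+y clear] — {P11, P5, P8, P9}
5. P7@(0, 1, 0) [+x clear] — {P11, P5, P7, P8, P9}
6. P12@(0, 2, 0) [+x clear] — {P11, P12, P5, P7, P8, P9}

Valid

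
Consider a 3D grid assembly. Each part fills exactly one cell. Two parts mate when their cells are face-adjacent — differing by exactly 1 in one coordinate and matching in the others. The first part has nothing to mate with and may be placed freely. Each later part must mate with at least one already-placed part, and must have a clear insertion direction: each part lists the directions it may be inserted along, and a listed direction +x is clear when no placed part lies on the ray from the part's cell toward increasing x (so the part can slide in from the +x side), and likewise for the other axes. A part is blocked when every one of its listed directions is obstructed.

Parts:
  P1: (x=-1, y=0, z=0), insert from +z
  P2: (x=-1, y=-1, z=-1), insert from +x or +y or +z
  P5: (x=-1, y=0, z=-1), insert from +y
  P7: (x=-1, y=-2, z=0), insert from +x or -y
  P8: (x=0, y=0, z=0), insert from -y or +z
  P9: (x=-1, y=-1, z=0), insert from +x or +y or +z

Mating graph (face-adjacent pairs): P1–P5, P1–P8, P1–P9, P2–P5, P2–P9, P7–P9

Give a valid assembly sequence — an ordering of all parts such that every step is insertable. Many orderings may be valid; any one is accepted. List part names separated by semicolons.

P9; P7; P2; P5; P1; P8

1. P9@(-1, -1, 0) [+x clear] — {P9}
2. P7@(-1, -2, 0) [+x clear] — {P7, P9}
3. P2@(-1, -1, -1) [+x clear] — {P2, P7, P9}
4. P5@(-1, 0, -1) [+y clear] — {P2, P5, P7, P9}
5. P1@(-1, 0, 0) [+z clear] — {P1, P2, P5, P7, P9}
6. P8@(0, 0, 0) [-y clear] — {P1, P2, P5, P7, P8, P9}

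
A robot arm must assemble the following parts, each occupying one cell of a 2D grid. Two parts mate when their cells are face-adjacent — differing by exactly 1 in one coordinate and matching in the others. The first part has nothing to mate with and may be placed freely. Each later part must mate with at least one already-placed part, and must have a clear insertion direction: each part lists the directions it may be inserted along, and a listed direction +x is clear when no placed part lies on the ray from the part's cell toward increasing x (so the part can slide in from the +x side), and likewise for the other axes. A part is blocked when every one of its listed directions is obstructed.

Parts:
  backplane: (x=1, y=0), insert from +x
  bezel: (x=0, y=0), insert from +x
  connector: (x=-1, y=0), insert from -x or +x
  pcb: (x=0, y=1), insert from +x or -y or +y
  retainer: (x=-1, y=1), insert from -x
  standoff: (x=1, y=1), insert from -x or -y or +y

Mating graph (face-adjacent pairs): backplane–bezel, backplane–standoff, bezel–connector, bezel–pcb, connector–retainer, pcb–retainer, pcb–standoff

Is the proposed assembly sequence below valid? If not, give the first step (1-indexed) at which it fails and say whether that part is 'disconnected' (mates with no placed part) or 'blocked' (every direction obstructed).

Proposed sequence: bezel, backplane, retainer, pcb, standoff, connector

Invalid at step 3 (disconnected)

1. bezel@(0, 0) [+x clear] — {bezel}
2. backplane@(1, 0) [+x clear] — {backplane, bezel}
3. retainer@(-1, 1) — no placed neighbour ⇒ disconnected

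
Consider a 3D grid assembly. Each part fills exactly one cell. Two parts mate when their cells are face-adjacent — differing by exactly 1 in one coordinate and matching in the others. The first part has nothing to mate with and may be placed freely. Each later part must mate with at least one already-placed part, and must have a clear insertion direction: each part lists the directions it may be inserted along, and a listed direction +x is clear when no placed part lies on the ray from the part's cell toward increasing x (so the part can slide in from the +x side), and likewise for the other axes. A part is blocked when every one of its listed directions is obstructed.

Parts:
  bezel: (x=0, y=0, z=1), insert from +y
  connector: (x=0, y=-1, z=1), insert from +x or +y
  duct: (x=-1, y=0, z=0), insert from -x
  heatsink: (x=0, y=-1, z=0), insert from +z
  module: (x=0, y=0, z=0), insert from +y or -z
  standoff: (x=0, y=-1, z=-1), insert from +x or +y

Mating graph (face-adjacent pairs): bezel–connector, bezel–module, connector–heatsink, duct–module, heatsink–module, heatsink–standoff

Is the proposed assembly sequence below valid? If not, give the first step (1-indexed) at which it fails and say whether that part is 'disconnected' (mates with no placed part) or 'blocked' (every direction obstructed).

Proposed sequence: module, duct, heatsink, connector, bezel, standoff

Valid

1. module@(0, 0, 0) [+y clear] — {module}
2. duct@(-1, 0, 0) [-x clear] — {duct, module}
3. heatsink@(0, -1, 0) [+z clear] — {duct, heatsink, module}
4. connector@(0, -1, 1) [+x clear] — {connector, duct, heatsink, module}
5. bezel@(0, 0, 1) [+y clear] — {bezel, connector, duct, heatsink, module}
6. standoff@(0, -1, -1) [+x clear] — {bezel, connector, duct, heatsink, module, standoff}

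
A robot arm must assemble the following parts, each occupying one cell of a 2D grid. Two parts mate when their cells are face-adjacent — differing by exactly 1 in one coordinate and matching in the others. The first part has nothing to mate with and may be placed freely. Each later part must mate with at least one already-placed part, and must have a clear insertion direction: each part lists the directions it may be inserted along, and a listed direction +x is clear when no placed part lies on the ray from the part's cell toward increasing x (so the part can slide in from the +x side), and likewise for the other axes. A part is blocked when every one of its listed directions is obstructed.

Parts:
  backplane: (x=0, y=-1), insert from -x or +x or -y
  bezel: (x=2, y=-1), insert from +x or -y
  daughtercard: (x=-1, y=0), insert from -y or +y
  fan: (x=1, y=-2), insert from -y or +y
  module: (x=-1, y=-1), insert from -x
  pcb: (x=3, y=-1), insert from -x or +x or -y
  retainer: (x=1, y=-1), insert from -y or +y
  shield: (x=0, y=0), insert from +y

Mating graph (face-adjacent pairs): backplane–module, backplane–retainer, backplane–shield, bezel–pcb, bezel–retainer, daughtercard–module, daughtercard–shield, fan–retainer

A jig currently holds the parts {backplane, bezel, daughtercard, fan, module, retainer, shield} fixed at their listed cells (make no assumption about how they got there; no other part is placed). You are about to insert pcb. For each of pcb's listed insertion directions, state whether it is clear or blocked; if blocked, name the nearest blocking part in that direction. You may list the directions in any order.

-x: nearest on ray is bezel@(2, -1) ⇒ blocked
+x: ray from pcb(3, -1) has no placed part ⇒ clear
-y: ray from pcb(3, -1) has no placed part ⇒ clear

+x: clear; -x: blocked by bezel; -y: clear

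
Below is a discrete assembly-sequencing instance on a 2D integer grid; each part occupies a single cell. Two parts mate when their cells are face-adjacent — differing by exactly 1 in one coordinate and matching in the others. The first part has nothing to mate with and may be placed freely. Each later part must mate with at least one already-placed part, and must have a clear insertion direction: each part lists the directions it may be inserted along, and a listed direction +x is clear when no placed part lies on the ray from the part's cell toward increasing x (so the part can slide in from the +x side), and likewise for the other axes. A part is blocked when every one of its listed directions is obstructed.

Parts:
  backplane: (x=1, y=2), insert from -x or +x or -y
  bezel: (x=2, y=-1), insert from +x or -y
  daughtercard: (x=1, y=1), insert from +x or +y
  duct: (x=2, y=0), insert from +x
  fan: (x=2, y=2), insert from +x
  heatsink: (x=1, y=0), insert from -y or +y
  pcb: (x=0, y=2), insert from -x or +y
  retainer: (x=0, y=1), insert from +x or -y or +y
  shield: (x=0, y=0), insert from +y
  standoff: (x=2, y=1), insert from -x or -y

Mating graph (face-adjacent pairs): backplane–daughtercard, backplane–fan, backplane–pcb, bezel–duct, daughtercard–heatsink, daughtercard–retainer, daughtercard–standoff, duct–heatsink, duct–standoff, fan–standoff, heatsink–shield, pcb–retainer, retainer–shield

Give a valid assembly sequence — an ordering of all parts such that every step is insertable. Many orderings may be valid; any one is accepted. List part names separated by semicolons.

1. shield@(0, 0) [+y clear] — {shield}
2. retainer@(0, 1) [+x clear] — {retainer, shield}
3. daughtercard@(1, 1) [+x clear] — {daughtercard, retainer, shield}
4. standoff@(2, 1) [-y clear] — {daughtercard, retainer, shield, standoff}
5. fan@(2, 2) [+x clear] — {daughtercard, fan, retainer, shield, standoff}
6. duct@(2, 0) [+x clear] — {daughtercard, duct, fan, retainer, shield, standoff}
7. bezel@(2, -1) [+x clear] — {bezel, daughtercard, duct, fan, retainer, shield, standoff}
8. heatsink@(1, 0) [-y clear] — {bezel, daughtercard, duct, fan, heatsink, retainer, shield, standoff}
9. backplane@(1, 2) [-x clear] — {backplane, bezel, daughtercard, duct, fan, heatsink, retainer, shield, standoff}
10. pcb@(0, 2) [-x clear] — {backplane, bezel, daughtercard, duct, fan, heatsink, pcb, retainer, shield, standoff}

shield; retainer; daughtercard; standoff; fan; duct; bezel; heatsink; backplane; pcb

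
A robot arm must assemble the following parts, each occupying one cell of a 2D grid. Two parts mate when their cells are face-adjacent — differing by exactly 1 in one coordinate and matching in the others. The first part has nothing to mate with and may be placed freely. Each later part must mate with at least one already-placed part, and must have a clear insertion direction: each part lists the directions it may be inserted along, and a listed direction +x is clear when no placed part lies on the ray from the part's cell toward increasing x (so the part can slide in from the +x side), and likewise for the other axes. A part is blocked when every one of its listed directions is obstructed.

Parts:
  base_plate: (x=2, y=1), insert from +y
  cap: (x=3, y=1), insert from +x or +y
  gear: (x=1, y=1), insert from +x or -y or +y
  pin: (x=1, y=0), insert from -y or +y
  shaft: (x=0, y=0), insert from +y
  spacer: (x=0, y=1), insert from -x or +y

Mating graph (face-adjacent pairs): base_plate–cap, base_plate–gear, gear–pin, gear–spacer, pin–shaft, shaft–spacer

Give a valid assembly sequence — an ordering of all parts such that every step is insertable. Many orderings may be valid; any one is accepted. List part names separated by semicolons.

cap; base_plate; gear; pin; shaft; spacer

1. cap@(3, 1) [+x clear] — {cap}
2. base_plate@(2, 1) [+y clear] — {base_plate, cap}
3. gear@(1, 1) [-y clear] — {base_plate, cap, gear}
4. pin@(1, 0) [-y clear] — {base_plate, cap, gear, pin}
5. shaft@(0, 0) [+y clear] — {base_plate, cap, gear, pin, shaft}
6. spacer@(0, 1) [-x clear] — {base_plate, cap, gear, pin, shaft, spacer}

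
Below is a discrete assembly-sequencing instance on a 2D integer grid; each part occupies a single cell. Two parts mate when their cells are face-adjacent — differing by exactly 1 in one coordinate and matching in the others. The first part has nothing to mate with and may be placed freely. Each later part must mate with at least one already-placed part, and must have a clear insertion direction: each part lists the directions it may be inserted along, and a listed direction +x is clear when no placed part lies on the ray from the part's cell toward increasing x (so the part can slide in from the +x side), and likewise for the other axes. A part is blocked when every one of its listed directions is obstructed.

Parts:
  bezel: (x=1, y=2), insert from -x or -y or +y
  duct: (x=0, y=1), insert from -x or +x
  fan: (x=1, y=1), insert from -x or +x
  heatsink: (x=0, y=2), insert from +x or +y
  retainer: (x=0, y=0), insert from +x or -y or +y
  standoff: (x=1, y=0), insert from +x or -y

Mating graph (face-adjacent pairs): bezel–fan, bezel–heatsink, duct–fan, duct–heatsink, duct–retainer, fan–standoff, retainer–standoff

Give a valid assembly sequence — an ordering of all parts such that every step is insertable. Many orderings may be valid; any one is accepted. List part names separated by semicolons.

duct; retainer; standoff; fan; bezel; heatsink

1. duct@(0, 1) [-x clear] — {duct}
2. retainer@(0, 0) [+x clear] — {duct, retainer}
3. standoff@(1, 0) [+x clear] — {duct, retainer, standoff}
4. fan@(1, 1) [+x clear] — {duct, fan, retainer, standoff}
5. bezel@(1, 2) [-x clear] — {bezel, duct, fan, retainer, standoff}
6. heatsink@(0, 2) [+y clear] — {bezel, duct, fan, heatsink, retainer, standoff}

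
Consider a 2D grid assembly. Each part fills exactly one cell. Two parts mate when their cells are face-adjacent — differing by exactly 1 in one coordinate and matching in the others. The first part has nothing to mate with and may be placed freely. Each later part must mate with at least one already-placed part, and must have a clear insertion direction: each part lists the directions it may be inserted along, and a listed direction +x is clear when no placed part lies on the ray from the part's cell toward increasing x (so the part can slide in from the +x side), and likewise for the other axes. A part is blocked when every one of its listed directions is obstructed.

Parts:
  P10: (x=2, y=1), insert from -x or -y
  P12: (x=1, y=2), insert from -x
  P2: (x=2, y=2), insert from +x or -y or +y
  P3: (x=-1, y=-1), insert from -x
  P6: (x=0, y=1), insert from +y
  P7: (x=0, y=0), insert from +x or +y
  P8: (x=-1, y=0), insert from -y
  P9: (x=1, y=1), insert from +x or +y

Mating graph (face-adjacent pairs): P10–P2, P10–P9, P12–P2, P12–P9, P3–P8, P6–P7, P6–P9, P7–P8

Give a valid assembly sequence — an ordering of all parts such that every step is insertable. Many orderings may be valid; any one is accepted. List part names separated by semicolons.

1. P7@(0, 0) [+x clear] — {P7}
2. P6@(0, 1) [+y clear] — {P6, P7}
3. P9@(1, 1) [+x clear] — {P6, P7, P9}
4. P10@(2, 1) [-y clear] — {P10, P6, P7, P9}
5. P8@(-1, 0) [-y clear] — {P10, P6, P7, P8, P9}
6. P3@(-1, -1) [-x clear] — {P10, P3, P6, P7, P8, P9}
7. P12@(1, 2) [-x clear] — {P10, P12, P3, P6, P7, P8, P9}
8. P2@(2, 2) [+x clear] — {P10, P12, P2, P3, P6, P7, P8, P9}

P7; P6; P9; P10; P8; P3; P12; P2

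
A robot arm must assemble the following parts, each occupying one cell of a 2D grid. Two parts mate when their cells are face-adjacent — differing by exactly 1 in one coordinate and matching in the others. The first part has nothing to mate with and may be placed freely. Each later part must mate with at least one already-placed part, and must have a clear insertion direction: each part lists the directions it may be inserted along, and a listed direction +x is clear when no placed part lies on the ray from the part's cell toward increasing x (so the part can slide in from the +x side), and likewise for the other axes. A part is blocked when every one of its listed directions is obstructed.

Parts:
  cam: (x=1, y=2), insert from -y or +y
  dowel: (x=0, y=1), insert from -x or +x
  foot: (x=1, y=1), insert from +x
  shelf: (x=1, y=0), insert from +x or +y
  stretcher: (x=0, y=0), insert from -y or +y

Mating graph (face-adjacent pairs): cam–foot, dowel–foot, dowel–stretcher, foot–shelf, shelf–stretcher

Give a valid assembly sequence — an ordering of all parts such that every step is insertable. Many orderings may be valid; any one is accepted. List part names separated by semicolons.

stretcher; shelf; foot; dowel; cam

1. stretcher@(0, 0) [-y clear] — {stretcher}
2. shelf@(1, 0) [+x clear] — {shelf, stretcher}
3. foot@(1, 1) [+x clear] — {foot, shelf, stretcher}
4. dowel@(0, 1) [-x clear] — {dowel, foot, shelf, stretcher}
5. cam@(1, 2) [+y clear] — {cam, dowel, foot, shelf, stretcher}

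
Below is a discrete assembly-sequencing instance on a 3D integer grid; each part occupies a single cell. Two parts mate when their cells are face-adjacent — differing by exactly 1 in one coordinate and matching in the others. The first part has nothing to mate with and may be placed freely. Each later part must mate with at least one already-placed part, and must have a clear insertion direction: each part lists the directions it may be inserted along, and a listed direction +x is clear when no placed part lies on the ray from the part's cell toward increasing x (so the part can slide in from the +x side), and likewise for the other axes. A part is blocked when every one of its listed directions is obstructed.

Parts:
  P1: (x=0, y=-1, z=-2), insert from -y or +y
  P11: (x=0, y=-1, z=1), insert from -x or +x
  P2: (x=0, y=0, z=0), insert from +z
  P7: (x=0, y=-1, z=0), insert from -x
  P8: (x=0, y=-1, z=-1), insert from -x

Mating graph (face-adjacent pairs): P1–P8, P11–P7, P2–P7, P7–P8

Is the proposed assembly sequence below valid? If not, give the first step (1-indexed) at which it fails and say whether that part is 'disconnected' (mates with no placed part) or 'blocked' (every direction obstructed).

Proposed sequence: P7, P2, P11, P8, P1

1. P7@(0, -1, 0) [-x clear] — {P7}
2. P2@(0, 0, 0) [+z clear] — {P2, P7}
3. P11@(0, -1, 1) [-x clear] — {P11, P2, P7}
4. P8@(0, -1, -1) [-x clear] — {P11, P2, P7, P8}
5. P1@(0, -1, -2) [-y clear] — {P1, P11, P2, P7, P8}

Valid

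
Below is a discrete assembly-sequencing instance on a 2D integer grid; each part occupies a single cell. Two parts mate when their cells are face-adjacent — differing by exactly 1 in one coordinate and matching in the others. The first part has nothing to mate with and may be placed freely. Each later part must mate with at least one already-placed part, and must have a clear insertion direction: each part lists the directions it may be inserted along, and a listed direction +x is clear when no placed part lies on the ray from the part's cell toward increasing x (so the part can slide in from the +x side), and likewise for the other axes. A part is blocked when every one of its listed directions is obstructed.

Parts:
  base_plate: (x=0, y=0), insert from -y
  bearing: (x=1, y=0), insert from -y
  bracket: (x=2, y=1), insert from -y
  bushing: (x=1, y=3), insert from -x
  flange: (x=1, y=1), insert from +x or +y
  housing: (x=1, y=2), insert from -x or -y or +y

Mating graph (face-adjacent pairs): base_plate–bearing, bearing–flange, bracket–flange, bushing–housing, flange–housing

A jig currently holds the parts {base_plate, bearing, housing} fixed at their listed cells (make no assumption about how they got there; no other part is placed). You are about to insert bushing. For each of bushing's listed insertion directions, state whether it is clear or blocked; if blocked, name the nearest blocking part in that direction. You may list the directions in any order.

-x: clear

-x: ray from bushing(1, 3) has no placed part ⇒ clear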